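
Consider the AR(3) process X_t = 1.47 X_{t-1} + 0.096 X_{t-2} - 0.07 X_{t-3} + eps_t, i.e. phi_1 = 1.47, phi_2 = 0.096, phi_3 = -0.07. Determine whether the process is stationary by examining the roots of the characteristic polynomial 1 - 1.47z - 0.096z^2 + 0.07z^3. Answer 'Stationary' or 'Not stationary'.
\text{Not stationary}

The AR(p) characteristic polynomial is P(z) = 1 - 1.47z - 0.096z^2 + 0.07z^3.
Stationarity requires all roots to lie outside the unit circle, i.e. |z| > 1 for every root.
Degree 3: look for a simple real root z0 first, then factor out (1 - z/z0) and solve the remaining quadratic.
Testing z0 = 5: P(5) = 1 + (-1.47)(5) + (-0.096)(5)^2 + (0.07)(5)^3
  = 1 + (-7.35) + (-2.4) + (8.75) = 0.  So z_0 = 5 is a root, |z_0| = 5.
Divide out the factor (1 - 0.2 z) = (1 - z/z0) (since 1/z0 = 0.2):
  P(z) = (1 - 0.2 z)(1 + (-1.27) z + (-0.35) z^2)
  [check: z-coef -1.27 - (0.2) = -1.47; z^2-coef -0.35 - (0.2)(-1.27) = -0.096; z^3-coef -(0.2)(-0.35) = 0.07.]
Remaining roots from the quadratic factor 1 + (-1.27) z + (-0.35) z^2:
  Set 1 + (-1.27) z + (-0.35) z^2 = 0, i.e. a z^2 + b z + c = 0 with a = -0.35, b = -1.27, c = 1.
  Discriminant D = b^2 - 4ac = (-1.27)^2 - 4*(-0.35)*1 = 1.6129 - (-1.4) = 3.0129.
  D >= 0, so the roots are real: z = (-b +/- sqrt(D)) / (2a) = (1.27 +/- 1.735771) / (-0.7).
    z_1 = (1.27 + 1.735771) / (-0.7) = -4.294,   |z_1| = 4.294.
    z_2 = (1.27 - 1.735771) / (-0.7) = 0.6654,   |z_2| = 0.6654.
Moduli of all roots: 5.0000, 4.2940, 0.6654.
All moduli strictly greater than 1? No.
Verdict: Not stationary.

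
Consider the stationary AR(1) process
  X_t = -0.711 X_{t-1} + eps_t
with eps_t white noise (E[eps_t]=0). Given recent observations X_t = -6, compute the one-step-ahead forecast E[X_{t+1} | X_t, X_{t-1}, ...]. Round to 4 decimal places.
E[X_{t+1} \mid \mathcal F_t] = 4.2660

For an AR(p) model X_t = c + sum_i phi_i X_{t-i} + eps_t, the
one-step-ahead conditional mean is
  E[X_{t+1} | X_t, ...] = c + sum_i phi_i X_{t+1-i}.
Substitute known values:
  E[X_{t+1} | ...] = (-0.711) * (-6)
                   = 4.2660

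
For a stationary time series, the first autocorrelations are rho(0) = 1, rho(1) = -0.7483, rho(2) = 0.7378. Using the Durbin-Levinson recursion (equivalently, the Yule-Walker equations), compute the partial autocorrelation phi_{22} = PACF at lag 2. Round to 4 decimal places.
\phi_{22} = 0.4042

The PACF at lag k is phi_{kk}, the last component of the solution
to the Yule-Walker system G_k phi = r_k where
  (G_k)_{ij} = rho(|i - j|), (r_k)_i = rho(i), i,j = 1..k.
Equivalently, Durbin-Levinson gives phi_{kk} iteratively:
  phi_{11} = rho(1)
  phi_{kk} = [rho(k) - sum_{j=1..k-1} phi_{k-1,j} rho(k-j)]
            / [1 - sum_{j=1..k-1} phi_{k-1,j} rho(j)],
  phi_{k,j} = phi_{k-1,j} - phi_{kk} phi_{k-1,k-j},  j = 1..k-1.
Step k = 1:
  phi_11 = rho(1) = -0.7483.
Step k = 2:
  phi_22 = [rho(2) - phi_11 rho(1)] / [1 - phi_11 rho(1)] = [0.7378 - (-0.7483)(-0.7483)] / [1 - (-0.7483)(-0.7483)]
         = 0.17784711 / 0.44004711 = 0.4042.
Therefore phi_{22} = 0.4042.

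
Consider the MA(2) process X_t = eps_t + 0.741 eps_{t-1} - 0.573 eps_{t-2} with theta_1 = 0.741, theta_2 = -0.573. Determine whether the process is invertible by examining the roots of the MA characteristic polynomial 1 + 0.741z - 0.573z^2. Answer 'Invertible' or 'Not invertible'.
\text{Not invertible}

The MA(q) characteristic polynomial is P(z) = 1 + 0.741z - 0.573z^2.
Invertibility requires all roots to lie outside the unit circle, i.e. |z| > 1 for every root.
Set 1 + (0.741) z + (-0.573) z^2 = 0, i.e. a z^2 + b z + c = 0 with a = -0.573, b = 0.741, c = 1.
Discriminant D = b^2 - 4ac = (0.741)^2 - 4*(-0.573)*1 = 0.549081 - (-2.292) = 2.841081.
D >= 0, so the roots are real: z = (-b +/- sqrt(D)) / (2a) = (-0.741 +/- 1.685551) / (-1.146).
  z_1 = (-0.741 + 1.685551) / (-1.146) = -0.8242,   |z_1| = 0.8242.
  z_2 = (-0.741 - 1.685551) / (-1.146) = 2.1174,   |z_2| = 2.1174.
Moduli of all roots: 0.8242, 2.1174.
All moduli strictly greater than 1? No.
Verdict: Not invertible.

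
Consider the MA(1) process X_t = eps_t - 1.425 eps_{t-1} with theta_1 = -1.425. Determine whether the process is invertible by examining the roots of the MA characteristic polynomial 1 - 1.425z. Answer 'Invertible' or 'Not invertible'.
\text{Not invertible}

The MA(q) characteristic polynomial is P(z) = 1 - 1.425z.
Invertibility requires all roots to lie outside the unit circle, i.e. |z| > 1 for every root.
This is linear in z: 1 + (-1.425) z = 0  =>  z = -1/(-1.425) = 0.701754,  |z| = 0.701754.
Moduli of all roots: 0.7018.
All moduli strictly greater than 1? No.
Verdict: Not invertible.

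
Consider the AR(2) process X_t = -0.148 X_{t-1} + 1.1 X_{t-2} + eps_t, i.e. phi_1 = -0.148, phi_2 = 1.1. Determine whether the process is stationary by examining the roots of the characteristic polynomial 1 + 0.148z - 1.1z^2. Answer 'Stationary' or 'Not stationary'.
\text{Not stationary}

The AR(p) characteristic polynomial is P(z) = 1 + 0.148z - 1.1z^2.
Stationarity requires all roots to lie outside the unit circle, i.e. |z| > 1 for every root.
Set 1 + (0.148) z + (-1.1) z^2 = 0, i.e. a z^2 + b z + c = 0 with a = -1.1, b = 0.148, c = 1.
Discriminant D = b^2 - 4ac = (0.148)^2 - 4*(-1.1)*1 = 0.021904 - (-4.4) = 4.421904.
D >= 0, so the roots are real: z = (-b +/- sqrt(D)) / (2a) = (-0.148 +/- 2.102832) / (-2.2).
  z_1 = (-0.148 + 2.102832) / (-2.2) = -0.8886,   |z_1| = 0.8886.
  z_2 = (-0.148 - 2.102832) / (-2.2) = 1.0231,   |z_2| = 1.0231.
Moduli of all roots: 0.8886, 1.0231.
All moduli strictly greater than 1? No.
Verdict: Not stationary.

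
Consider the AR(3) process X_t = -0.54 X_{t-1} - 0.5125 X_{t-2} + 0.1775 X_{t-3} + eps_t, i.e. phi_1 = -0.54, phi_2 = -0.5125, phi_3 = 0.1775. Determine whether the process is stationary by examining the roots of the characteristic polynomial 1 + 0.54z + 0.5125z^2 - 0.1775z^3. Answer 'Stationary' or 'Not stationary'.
\text{Stationary}

The AR(p) characteristic polynomial is P(z) = 1 + 0.54z + 0.5125z^2 - 0.1775z^3.
Stationarity requires all roots to lie outside the unit circle, i.e. |z| > 1 for every root.
Degree 3: look for a simple real root z0 first, then factor out (1 - z/z0) and solve the remaining quadratic.
Testing z0 = 4: P(4) = 1 + (0.54)(4) + (0.5125)(4)^2 + (-0.1775)(4)^3
  = 1 + (2.16) + (8.2) + (-11.36) = 0.  So z_0 = 4 is a root, |z_0| = 4.
Divide out the factor (1 - 0.25 z) = (1 - z/z0) (since 1/z0 = 0.25):
  P(z) = (1 - 0.25 z)(1 + (0.79) z + (0.71) z^2)
  [check: z-coef 0.79 - (0.25) = 0.54; z^2-coef 0.71 - (0.25)(0.79) = 0.5125; z^3-coef -(0.25)(0.71) = -0.1775.]
Remaining roots from the quadratic factor 1 + (0.79) z + (0.71) z^2:
  Set 1 + (0.79) z + (0.71) z^2 = 0, i.e. a z^2 + b z + c = 0 with a = 0.71, b = 0.79, c = 1.
  Discriminant D = b^2 - 4ac = (0.79)^2 - 4*(0.71)*1 = 0.6241 - (2.84) = -2.2159.
  D < 0, so the roots are the complex-conjugate pair z = (-b +/- i sqrt(-D)) / (2a) = -0.5563 +/- 1.0483i.
  For a conjugate pair |z|^2 = z * conj(z) = (product of roots) = c/a = 1/(0.71) = 1.408451, so |z| = sqrt(1.408451) = 1.1868 for both roots.
Moduli of all roots: 4.0000, 1.1868, 1.1868.
All moduli strictly greater than 1? Yes.
Verdict: Stationary.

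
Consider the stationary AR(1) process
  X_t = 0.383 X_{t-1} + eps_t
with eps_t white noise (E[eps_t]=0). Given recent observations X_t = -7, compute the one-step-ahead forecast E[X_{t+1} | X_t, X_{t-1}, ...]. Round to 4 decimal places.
E[X_{t+1} \mid \mathcal F_t] = -2.6810

For an AR(p) model X_t = c + sum_i phi_i X_{t-i} + eps_t, the
one-step-ahead conditional mean is
  E[X_{t+1} | X_t, ...] = c + sum_i phi_i X_{t+1-i}.
Substitute known values:
  E[X_{t+1} | ...] = (0.383) * (-7)
                   = -2.6810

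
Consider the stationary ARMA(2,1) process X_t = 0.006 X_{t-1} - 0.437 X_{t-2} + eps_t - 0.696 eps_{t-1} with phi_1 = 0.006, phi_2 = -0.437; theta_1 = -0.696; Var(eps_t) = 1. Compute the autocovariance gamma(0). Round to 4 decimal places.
\gamma(0) = 1.8277

Multiply the model equation by X_{t-k} and take expectations. With theta_0 = psi_0 = 1 and psi_j the MA(infinity) weights, this gives
  gamma(k) - sum_i phi_i gamma(k-i) = c_k,
  c_k = sigma^2 * sum_{j=k..q} theta_j psi_{j-k}   (c_k = 0 for k > q),
using gamma(-m) = gamma(m).
psi-weights needed (psi_j = theta_j + sum_i phi_i psi_{j-i}):
  psi_1 = theta_1 + phi_1 = -0.696 + (0.006) = -0.69
Right-hand sides:
  c_0 = sigma^2 (1 + theta_1 psi_1) = 1 * (1 + (-0.696)(-0.69)) = 1 * 1.48024 = 1.48024
  c_1 = sigma^2 theta_1 = 1 * (-0.696) = -0.696
  c_2 = 0
Equations for k = 0, 1, 2 (AR order 2, c_2 = 0):
  (E0) gamma(0) = phi_1 gamma(1) + phi_2 gamma(2) + c_0
  (E1) gamma(1) = phi_1 gamma(0) + phi_2 gamma(1) + c_1
  (E2) gamma(2) = phi_1 gamma(1) + phi_2 gamma(0)
From (E1): gamma(1) = A gamma(0) + B with
  A = phi_1 / (1 - phi_2) = 0.006 / 1.437 = 0.004175,   B = c_1 / (1 - phi_2) = -0.696 / 1.437 = -0.484342.
Insert (E2) into (E0): gamma(0) (1 - phi_2^2) = phi_1 (1 + phi_2) gamma(1) + c_0.
  phi_1 (1 + phi_2) = (0.006)(0.563) = 0.003378,   1 - phi_2^2 = 0.809031.
Replace gamma(1) by A gamma(0) + B and collect gamma(0):
  gamma(0) [0.809031 - (0.003378)(0.004175)] = (0.003378)(-0.484342) + 1.48024
  gamma(0) * 0.809017 = 1.478604
  gamma(0) = 1.478604 / 0.809017 = 1.827655.
Therefore gamma(0) = 1.8277 (to 4 decimal places).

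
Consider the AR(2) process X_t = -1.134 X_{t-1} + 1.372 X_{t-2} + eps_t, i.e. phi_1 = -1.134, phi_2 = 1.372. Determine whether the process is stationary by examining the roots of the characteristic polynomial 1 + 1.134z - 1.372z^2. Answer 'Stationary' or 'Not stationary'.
\text{Not stationary}

The AR(p) characteristic polynomial is P(z) = 1 + 1.134z - 1.372z^2.
Stationarity requires all roots to lie outside the unit circle, i.e. |z| > 1 for every root.
Set 1 + (1.134) z + (-1.372) z^2 = 0, i.e. a z^2 + b z + c = 0 with a = -1.372, b = 1.134, c = 1.
Discriminant D = b^2 - 4ac = (1.134)^2 - 4*(-1.372)*1 = 1.285956 - (-5.488) = 6.773956.
D >= 0, so the roots are real: z = (-b +/- sqrt(D)) / (2a) = (-1.134 +/- 2.602682) / (-2.744).
  z_1 = (-1.134 + 2.602682) / (-2.744) = -0.5352,   |z_1| = 0.5352.
  z_2 = (-1.134 - 2.602682) / (-2.744) = 1.3618,   |z_2| = 1.3618.
Moduli of all roots: 0.5352, 1.3618.
All moduli strictly greater than 1? No.
Verdict: Not stationary.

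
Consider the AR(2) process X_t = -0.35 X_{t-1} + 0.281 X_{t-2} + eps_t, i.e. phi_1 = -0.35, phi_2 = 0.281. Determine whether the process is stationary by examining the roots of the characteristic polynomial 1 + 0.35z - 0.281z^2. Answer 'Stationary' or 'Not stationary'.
\text{Stationary}

The AR(p) characteristic polynomial is P(z) = 1 + 0.35z - 0.281z^2.
Stationarity requires all roots to lie outside the unit circle, i.e. |z| > 1 for every root.
Set 1 + (0.35) z + (-0.281) z^2 = 0, i.e. a z^2 + b z + c = 0 with a = -0.281, b = 0.35, c = 1.
Discriminant D = b^2 - 4ac = (0.35)^2 - 4*(-0.281)*1 = 0.1225 - (-1.124) = 1.2465.
D >= 0, so the roots are real: z = (-b +/- sqrt(D)) / (2a) = (-0.35 +/- 1.116468) / (-0.562).
  z_1 = (-0.35 + 1.116468) / (-0.562) = -1.3638,   |z_1| = 1.3638.
  z_2 = (-0.35 - 1.116468) / (-0.562) = 2.6094,   |z_2| = 2.6094.
Moduli of all roots: 1.3638, 2.6094.
All moduli strictly greater than 1? Yes.
Verdict: Stationary.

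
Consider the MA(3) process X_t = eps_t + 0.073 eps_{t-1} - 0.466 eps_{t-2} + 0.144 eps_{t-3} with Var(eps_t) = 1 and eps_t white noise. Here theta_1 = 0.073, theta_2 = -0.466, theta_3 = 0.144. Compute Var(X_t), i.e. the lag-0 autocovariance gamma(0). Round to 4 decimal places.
\gamma(0) = 1.2432

For an MA(q) process X_t = eps_t + sum_i theta_i eps_{t-i} with
Var(eps_t) = sigma^2, the variance is
  gamma(0) = sigma^2 * (1 + sum_i theta_i^2).
  sum_i theta_i^2 = (0.073)^2 + (-0.466)^2 + (0.144)^2 = 0.005329 + 0.217156 + 0.020736 = 0.243221.
  gamma(0) = 1 * (1 + 0.243221) = 1 * 1.243221 = 1.243221, which rounds to 1.2432.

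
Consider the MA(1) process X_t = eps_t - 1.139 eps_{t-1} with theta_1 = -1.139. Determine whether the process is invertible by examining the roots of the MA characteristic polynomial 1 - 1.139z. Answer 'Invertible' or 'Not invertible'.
\text{Not invertible}

The MA(q) characteristic polynomial is P(z) = 1 - 1.139z.
Invertibility requires all roots to lie outside the unit circle, i.e. |z| > 1 for every root.
This is linear in z: 1 + (-1.139) z = 0  =>  z = -1/(-1.139) = 0.877963,  |z| = 0.877963.
Moduli of all roots: 0.8780.
All moduli strictly greater than 1? No.
Verdict: Not invertible.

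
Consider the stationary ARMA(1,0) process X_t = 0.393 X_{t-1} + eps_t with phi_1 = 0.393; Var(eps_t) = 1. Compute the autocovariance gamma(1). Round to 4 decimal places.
\gamma(1) = 0.4648

Multiply the model equation by X_{t-k} and take expectations. With theta_0 = psi_0 = 1 and psi_j the MA(infinity) weights, this gives
  gamma(k) - sum_i phi_i gamma(k-i) = c_k,
  c_k = sigma^2 * sum_{j=k..q} theta_j psi_{j-k}   (c_k = 0 for k > q),
using gamma(-m) = gamma(m).
Pure AR (q = 0): c_0 = sigma^2 = 1, c_k = 0 for k >= 1.
Equations for k = 0 and k = 1 (AR order 1):
  gamma(0) = phi_1 gamma(1) + c_0
  gamma(1) = phi_1 gamma(0) + c_1
Substituting the second into the first: gamma(0) (1 - phi_1^2) = c_0 + phi_1 c_1, so
  gamma(0) = c_0 / (1 - phi_1^2) = 1 / (1 - (0.393)^2) = 1 / 0.845551 = 1.182661.
  gamma(1) = phi_1 gamma(0) = (0.393)(1.182661) = 0.464786.
Therefore gamma(1) = 0.4648 (to 4 decimal places).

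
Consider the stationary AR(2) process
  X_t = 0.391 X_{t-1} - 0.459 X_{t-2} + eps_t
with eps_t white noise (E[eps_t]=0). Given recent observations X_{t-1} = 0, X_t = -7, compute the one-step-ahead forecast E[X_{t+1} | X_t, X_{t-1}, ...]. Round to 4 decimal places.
E[X_{t+1} \mid \mathcal F_t] = -2.7370

For an AR(p) model X_t = c + sum_i phi_i X_{t-i} + eps_t, the
one-step-ahead conditional mean is
  E[X_{t+1} | X_t, ...] = c + sum_i phi_i X_{t+1-i}.
Substitute known values:
  E[X_{t+1} | ...] = (0.391) * (-7) + (-0.459) * (0)
                   = -2.7370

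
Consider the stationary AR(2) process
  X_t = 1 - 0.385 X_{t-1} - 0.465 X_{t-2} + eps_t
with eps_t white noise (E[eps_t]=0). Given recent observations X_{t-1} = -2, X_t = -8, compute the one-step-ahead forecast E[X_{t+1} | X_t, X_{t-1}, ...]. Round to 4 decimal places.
E[X_{t+1} \mid \mathcal F_t] = 5.0100

For an AR(p) model X_t = c + sum_i phi_i X_{t-i} + eps_t, the
one-step-ahead conditional mean is
  E[X_{t+1} | X_t, ...] = c + sum_i phi_i X_{t+1-i}.
Substitute known values:
  E[X_{t+1} | ...] = 1 + (-0.385) * (-8) + (-0.465) * (-2)
                   = 5.0100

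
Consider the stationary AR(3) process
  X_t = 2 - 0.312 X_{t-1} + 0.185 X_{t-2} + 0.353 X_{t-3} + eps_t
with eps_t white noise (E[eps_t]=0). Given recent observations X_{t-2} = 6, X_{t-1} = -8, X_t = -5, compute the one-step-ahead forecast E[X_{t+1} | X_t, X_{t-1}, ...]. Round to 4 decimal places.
E[X_{t+1} \mid \mathcal F_t] = 4.1980

For an AR(p) model X_t = c + sum_i phi_i X_{t-i} + eps_t, the
one-step-ahead conditional mean is
  E[X_{t+1} | X_t, ...] = c + sum_i phi_i X_{t+1-i}.
Substitute known values:
  E[X_{t+1} | ...] = 2 + (-0.312) * (-5) + (0.185) * (-8) + (0.353) * (6)
                   = 4.1980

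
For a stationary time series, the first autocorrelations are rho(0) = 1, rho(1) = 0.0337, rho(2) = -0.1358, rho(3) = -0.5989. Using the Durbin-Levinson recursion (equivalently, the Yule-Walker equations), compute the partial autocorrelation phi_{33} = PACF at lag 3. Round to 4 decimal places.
\phi_{33} = -0.6010

The PACF at lag k is phi_{kk}, the last component of the solution
to the Yule-Walker system G_k phi = r_k where
  (G_k)_{ij} = rho(|i - j|), (r_k)_i = rho(i), i,j = 1..k.
Equivalently, Durbin-Levinson gives phi_{kk} iteratively:
  phi_{11} = rho(1)
  phi_{kk} = [rho(k) - sum_{j=1..k-1} phi_{k-1,j} rho(k-j)]
            / [1 - sum_{j=1..k-1} phi_{k-1,j} rho(j)],
  phi_{k,j} = phi_{k-1,j} - phi_{kk} phi_{k-1,k-j},  j = 1..k-1.
Step k = 1:
  phi_11 = rho(1) = 0.0337.
Step k = 2:
  phi_22 = [rho(2) - phi_11 rho(1)] / [1 - phi_11 rho(1)] = [-0.1358 - (0.0337)(0.0337)] / [1 - (0.0337)(0.0337)]
         = -0.13693569 / 0.99886431 = -0.137091.
  Update: phi_21 = phi_11 - phi_22 phi_11 = 0.0337 - (-0.137091)(0.0337) = 0.03832.
Step k = 3:
  phi_33 = [rho(3) - phi_21 rho(2) - phi_22 rho(1)] / [1 - phi_21 rho(1) - phi_22 rho(2)]
    numerator   = -0.5989 - (0.03832)(-0.1358) - (-0.137091)(0.0337) = -0.58907617
    denominator = 1 - (0.03832)(0.0337) - (-0.137091)(-0.1358) = 0.98009161
  phi_33 = -0.58907617 / 0.98009161 = -0.601.
Therefore phi_{33} = -0.6010.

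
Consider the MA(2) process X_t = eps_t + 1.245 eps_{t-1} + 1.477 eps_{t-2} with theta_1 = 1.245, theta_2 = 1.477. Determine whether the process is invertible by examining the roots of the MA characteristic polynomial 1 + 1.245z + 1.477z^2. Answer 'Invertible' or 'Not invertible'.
\text{Not invertible}

The MA(q) characteristic polynomial is P(z) = 1 + 1.245z + 1.477z^2.
Invertibility requires all roots to lie outside the unit circle, i.e. |z| > 1 for every root.
Set 1 + (1.245) z + (1.477) z^2 = 0, i.e. a z^2 + b z + c = 0 with a = 1.477, b = 1.245, c = 1.
Discriminant D = b^2 - 4ac = (1.245)^2 - 4*(1.477)*1 = 1.550025 - (5.908) = -4.357975.
D < 0, so the roots are the complex-conjugate pair z = (-b +/- i sqrt(-D)) / (2a) = -0.4215 +/- 0.7067i.
For a conjugate pair |z|^2 = z * conj(z) = (product of roots) = c/a = 1/(1.477) = 0.677048, so |z| = sqrt(0.677048) = 0.8228 for both roots.
Moduli of all roots: 0.8228, 0.8228.
All moduli strictly greater than 1? No.
Verdict: Not invertible.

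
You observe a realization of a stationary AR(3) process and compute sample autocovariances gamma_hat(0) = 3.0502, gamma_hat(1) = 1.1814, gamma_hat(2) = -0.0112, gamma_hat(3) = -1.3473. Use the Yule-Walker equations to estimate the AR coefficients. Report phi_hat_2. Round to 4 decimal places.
\hat\phi_{2} = 0.0250

The Yule-Walker equations for an AR(p) process read, in matrix form,
  Gamma_p phi = r_p,   with   (Gamma_p)_{ij} = gamma(|i - j|),
                       (r_p)_i = gamma(i),   i,j = 1..p.
Substitute the sample gammas (Toeplitz matrix and right-hand side of size 3):
  Gamma_p = [[3.0502, 1.1814, -0.0112], [1.1814, 3.0502, 1.1814], [-0.0112, 1.1814, 3.0502]]
  r_p     = [1.1814, -0.0112, -1.3473]
Written out (R1..R3):
  (R1) 3.0502 phi_1 + 1.1814 phi_2 - 0.0112 phi_3 = 1.1814
  (R2) 1.1814 phi_1 + 3.0502 phi_2 + 1.1814 phi_3 = -0.0112
  (R3) -0.0112 phi_1 + 1.1814 phi_2 + 3.0502 phi_3 = -1.3473
Gaussian elimination:
  R2 <- R2 - (1.1814/3.0502) R1 = R2 - (0.387319) R1:  2.592621 phi_2 + 1.185738 phi_3 = -0.468779
  R3 <- R3 - (-0.0112/3.0502) R1 = R3 - (-0.003672) R1:  1.185738 phi_2 + 3.050159 phi_3 = -1.342962
  R3 <- R3 - (1.185738/2.592621) R2 = R3 - (0.457351) R2:  2.50786 phi_3 = -1.128566
Back-substitution:
  phi_hat_3 = -1.128566 / 2.50786 = -0.450011
  phi_hat_2 = (-0.468779 - (1.185738)(-0.450011)) / 2.592621 = 0.025001
  phi_hat_1 = (1.1814 - (1.1814)(0.025001) - (-0.0112)(-0.450011)) / 3.0502 = 0.375983
So phi_hat = [0.3760, 0.0250, -0.4500].
Therefore phi_hat_2 = 0.0250.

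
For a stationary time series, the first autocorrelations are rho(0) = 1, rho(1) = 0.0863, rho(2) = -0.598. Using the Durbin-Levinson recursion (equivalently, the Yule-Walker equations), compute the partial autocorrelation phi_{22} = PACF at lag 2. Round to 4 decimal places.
\phi_{22} = -0.6100

The PACF at lag k is phi_{kk}, the last component of the solution
to the Yule-Walker system G_k phi = r_k where
  (G_k)_{ij} = rho(|i - j|), (r_k)_i = rho(i), i,j = 1..k.
Equivalently, Durbin-Levinson gives phi_{kk} iteratively:
  phi_{11} = rho(1)
  phi_{kk} = [rho(k) - sum_{j=1..k-1} phi_{k-1,j} rho(k-j)]
            / [1 - sum_{j=1..k-1} phi_{k-1,j} rho(j)],
  phi_{k,j} = phi_{k-1,j} - phi_{kk} phi_{k-1,k-j},  j = 1..k-1.
Step k = 1:
  phi_11 = rho(1) = 0.0863.
Step k = 2:
  phi_22 = [rho(2) - phi_11 rho(1)] / [1 - phi_11 rho(1)] = [-0.598 - (0.0863)(0.0863)] / [1 - (0.0863)(0.0863)]
         = -0.60544769 / 0.99255231 = -0.61.
Therefore phi_{22} = -0.6100.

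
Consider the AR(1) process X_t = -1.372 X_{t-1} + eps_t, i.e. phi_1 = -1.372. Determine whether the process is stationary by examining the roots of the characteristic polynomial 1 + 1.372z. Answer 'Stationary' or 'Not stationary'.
\text{Not stationary}

The AR(p) characteristic polynomial is P(z) = 1 + 1.372z.
Stationarity requires all roots to lie outside the unit circle, i.e. |z| > 1 for every root.
This is linear in z: 1 + (1.372) z = 0  =>  z = -1/(1.372) = -0.728863,  |z| = 0.728863.
Moduli of all roots: 0.7289.
All moduli strictly greater than 1? No.
Verdict: Not stationary.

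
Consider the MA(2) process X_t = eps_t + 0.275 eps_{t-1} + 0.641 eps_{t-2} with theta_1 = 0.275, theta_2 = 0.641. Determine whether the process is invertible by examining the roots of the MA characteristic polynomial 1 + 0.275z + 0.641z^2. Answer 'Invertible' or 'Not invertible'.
\text{Invertible}

The MA(q) characteristic polynomial is P(z) = 1 + 0.275z + 0.641z^2.
Invertibility requires all roots to lie outside the unit circle, i.e. |z| > 1 for every root.
Set 1 + (0.275) z + (0.641) z^2 = 0, i.e. a z^2 + b z + c = 0 with a = 0.641, b = 0.275, c = 1.
Discriminant D = b^2 - 4ac = (0.275)^2 - 4*(0.641)*1 = 0.075625 - (2.564) = -2.488375.
D < 0, so the roots are the complex-conjugate pair z = (-b +/- i sqrt(-D)) / (2a) = -0.2145 +/- 1.2305i.
For a conjugate pair |z|^2 = z * conj(z) = (product of roots) = c/a = 1/(0.641) = 1.560062, so |z| = sqrt(1.560062) = 1.249 for both roots.
Moduli of all roots: 1.2490, 1.2490.
All moduli strictly greater than 1? Yes.
Verdict: Invertible.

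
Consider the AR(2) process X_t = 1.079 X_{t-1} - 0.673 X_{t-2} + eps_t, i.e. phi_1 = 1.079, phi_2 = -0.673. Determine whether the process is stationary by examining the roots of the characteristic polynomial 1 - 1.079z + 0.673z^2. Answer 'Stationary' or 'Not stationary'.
\text{Stationary}

The AR(p) characteristic polynomial is P(z) = 1 - 1.079z + 0.673z^2.
Stationarity requires all roots to lie outside the unit circle, i.e. |z| > 1 for every root.
Set 1 + (-1.079) z + (0.673) z^2 = 0, i.e. a z^2 + b z + c = 0 with a = 0.673, b = -1.079, c = 1.
Discriminant D = b^2 - 4ac = (-1.079)^2 - 4*(0.673)*1 = 1.164241 - (2.692) = -1.527759.
D < 0, so the roots are the complex-conjugate pair z = (-b +/- i sqrt(-D)) / (2a) = 0.8016 +/- 0.9183i.
For a conjugate pair |z|^2 = z * conj(z) = (product of roots) = c/a = 1/(0.673) = 1.485884, so |z| = sqrt(1.485884) = 1.219 for both roots.
Moduli of all roots: 1.2190, 1.2190.
All moduli strictly greater than 1? Yes.
Verdict: Stationary.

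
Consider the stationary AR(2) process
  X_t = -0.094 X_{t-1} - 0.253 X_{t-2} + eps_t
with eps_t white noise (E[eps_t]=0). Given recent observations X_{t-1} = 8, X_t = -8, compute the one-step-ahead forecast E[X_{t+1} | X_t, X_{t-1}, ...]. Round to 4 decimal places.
E[X_{t+1} \mid \mathcal F_t] = -1.2720

For an AR(p) model X_t = c + sum_i phi_i X_{t-i} + eps_t, the
one-step-ahead conditional mean is
  E[X_{t+1} | X_t, ...] = c + sum_i phi_i X_{t+1-i}.
Substitute known values:
  E[X_{t+1} | ...] = (-0.094) * (-8) + (-0.253) * (8)
                   = -1.2720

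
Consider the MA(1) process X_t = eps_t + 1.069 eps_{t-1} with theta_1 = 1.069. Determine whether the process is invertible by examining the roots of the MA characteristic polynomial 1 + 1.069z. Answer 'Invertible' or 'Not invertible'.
\text{Not invertible}

The MA(q) characteristic polynomial is P(z) = 1 + 1.069z.
Invertibility requires all roots to lie outside the unit circle, i.e. |z| > 1 for every root.
This is linear in z: 1 + (1.069) z = 0  =>  z = -1/(1.069) = -0.935454,  |z| = 0.935454.
Moduli of all roots: 0.9355.
All moduli strictly greater than 1? No.
Verdict: Not invertible.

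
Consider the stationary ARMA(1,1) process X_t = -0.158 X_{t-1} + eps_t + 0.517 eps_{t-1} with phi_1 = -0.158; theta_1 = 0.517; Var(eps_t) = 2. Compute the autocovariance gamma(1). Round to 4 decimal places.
\gamma(1) = 0.6762

Multiply the model equation by X_{t-k} and take expectations. With theta_0 = psi_0 = 1 and psi_j the MA(infinity) weights, this gives
  gamma(k) - sum_i phi_i gamma(k-i) = c_k,
  c_k = sigma^2 * sum_{j=k..q} theta_j psi_{j-k}   (c_k = 0 for k > q),
using gamma(-m) = gamma(m).
psi-weights needed (psi_j = theta_j + sum_i phi_i psi_{j-i}):
  psi_1 = theta_1 + phi_1 = 0.517 + (-0.158) = 0.359
Right-hand sides:
  c_0 = sigma^2 (1 + theta_1 psi_1) = 2 * (1 + (0.517)(0.359)) = 2 * 1.185603 = 2.371206
  c_1 = sigma^2 theta_1 = 2 * (0.517) = 1.034
  c_2 = 0
Equations for k = 0 and k = 1 (AR order 1):
  gamma(0) = phi_1 gamma(1) + c_0
  gamma(1) = phi_1 gamma(0) + c_1
Substituting the second into the first: gamma(0) (1 - phi_1^2) = c_0 + phi_1 c_1, so
  gamma(0) = (c_0 + phi_1 c_1) / (1 - phi_1^2) = (2.371206 + (-0.158)(1.034)) / (1 - (-0.158)^2) = 2.207834 / 0.975036 = 2.264362.
  gamma(1) = phi_1 gamma(0) + c_1 = (-0.158)(2.264362) + (1.034) = 0.676231.
Therefore gamma(1) = 0.6762 (to 4 decimal places).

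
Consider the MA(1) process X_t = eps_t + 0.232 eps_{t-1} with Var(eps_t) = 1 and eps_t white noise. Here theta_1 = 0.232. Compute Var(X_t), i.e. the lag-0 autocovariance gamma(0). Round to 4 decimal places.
\gamma(0) = 1.0538

For an MA(q) process X_t = eps_t + sum_i theta_i eps_{t-i} with
Var(eps_t) = sigma^2, the variance is
  gamma(0) = sigma^2 * (1 + sum_i theta_i^2).
  sum_i theta_i^2 = (0.232)^2 = 0.053824.
  gamma(0) = 1 * (1 + 0.053824) = 1 * 1.053824 = 1.053824, which rounds to 1.0538.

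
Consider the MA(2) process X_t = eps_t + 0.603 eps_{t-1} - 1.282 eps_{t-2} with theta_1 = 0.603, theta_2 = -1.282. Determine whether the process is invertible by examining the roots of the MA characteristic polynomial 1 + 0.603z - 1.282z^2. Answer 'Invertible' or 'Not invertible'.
\text{Not invertible}

The MA(q) characteristic polynomial is P(z) = 1 + 0.603z - 1.282z^2.
Invertibility requires all roots to lie outside the unit circle, i.e. |z| > 1 for every root.
Set 1 + (0.603) z + (-1.282) z^2 = 0, i.e. a z^2 + b z + c = 0 with a = -1.282, b = 0.603, c = 1.
Discriminant D = b^2 - 4ac = (0.603)^2 - 4*(-1.282)*1 = 0.363609 - (-5.128) = 5.491609.
D >= 0, so the roots are real: z = (-b +/- sqrt(D)) / (2a) = (-0.603 +/- 2.343418) / (-2.564).
  z_1 = (-0.603 + 2.343418) / (-2.564) = -0.6788,   |z_1| = 0.6788.
  z_2 = (-0.603 - 2.343418) / (-2.564) = 1.1491,   |z_2| = 1.1491.
Moduli of all roots: 0.6788, 1.1491.
All moduli strictly greater than 1? No.
Verdict: Not invertible.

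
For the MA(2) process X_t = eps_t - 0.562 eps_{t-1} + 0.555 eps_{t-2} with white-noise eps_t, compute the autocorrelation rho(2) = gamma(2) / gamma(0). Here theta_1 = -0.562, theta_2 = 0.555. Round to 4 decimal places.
\rho(2) = 0.3418

For an MA(q) process with theta_0 = 1, the autocovariance is
  gamma(k) = sigma^2 * sum_{i=0..q-k} theta_i * theta_{i+k},
and rho(k) = gamma(k) / gamma(0). Sigma^2 cancels.
  numerator   = (1)*(0.555) = 0.555.
  denominator = (1)^2 + (-0.562)^2 + (0.555)^2 = 1.623869.
  rho(2) = 0.555 / 1.623869 = 0.3418.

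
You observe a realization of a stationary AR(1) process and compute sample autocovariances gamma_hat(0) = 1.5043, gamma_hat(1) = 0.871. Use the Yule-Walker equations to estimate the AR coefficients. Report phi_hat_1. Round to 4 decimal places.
\hat\phi_{1} = 0.5790

The Yule-Walker equations for an AR(p) process read, in matrix form,
  Gamma_p phi = r_p,   with   (Gamma_p)_{ij} = gamma(|i - j|),
                       (r_p)_i = gamma(i),   i,j = 1..p.
Substitute the sample gammas (Toeplitz matrix and right-hand side of size 1):
  Gamma_p = [[1.5043]]
  r_p     = [0.871]
With p = 1 this is the single equation gamma(0) phi_1 = gamma(1):
  phi_hat_1 = gamma(1) / gamma(0) = 0.871 / 1.5043 = 0.5790.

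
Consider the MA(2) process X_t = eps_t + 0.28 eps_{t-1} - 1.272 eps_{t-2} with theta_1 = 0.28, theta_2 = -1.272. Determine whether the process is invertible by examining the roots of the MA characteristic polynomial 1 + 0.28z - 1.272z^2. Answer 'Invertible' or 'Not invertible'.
\text{Not invertible}

The MA(q) characteristic polynomial is P(z) = 1 + 0.28z - 1.272z^2.
Invertibility requires all roots to lie outside the unit circle, i.e. |z| > 1 for every root.
Set 1 + (0.28) z + (-1.272) z^2 = 0, i.e. a z^2 + b z + c = 0 with a = -1.272, b = 0.28, c = 1.
Discriminant D = b^2 - 4ac = (0.28)^2 - 4*(-1.272)*1 = 0.0784 - (-5.088) = 5.1664.
D >= 0, so the roots are real: z = (-b +/- sqrt(D)) / (2a) = (-0.28 +/- 2.272972) / (-2.544).
  z_1 = (-0.28 + 2.272972) / (-2.544) = -0.7834,   |z_1| = 0.7834.
  z_2 = (-0.28 - 2.272972) / (-2.544) = 1.0035,   |z_2| = 1.0035.
Moduli of all roots: 0.7834, 1.0035.
All moduli strictly greater than 1? No.
Verdict: Not invertible.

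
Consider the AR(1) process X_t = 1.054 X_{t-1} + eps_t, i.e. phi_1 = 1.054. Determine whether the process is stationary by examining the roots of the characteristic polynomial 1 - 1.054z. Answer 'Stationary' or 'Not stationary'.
\text{Not stationary}

The AR(p) characteristic polynomial is P(z) = 1 - 1.054z.
Stationarity requires all roots to lie outside the unit circle, i.e. |z| > 1 for every root.
This is linear in z: 1 + (-1.054) z = 0  =>  z = -1/(-1.054) = 0.948767,  |z| = 0.948767.
Moduli of all roots: 0.9488.
All moduli strictly greater than 1? No.
Verdict: Not stationary.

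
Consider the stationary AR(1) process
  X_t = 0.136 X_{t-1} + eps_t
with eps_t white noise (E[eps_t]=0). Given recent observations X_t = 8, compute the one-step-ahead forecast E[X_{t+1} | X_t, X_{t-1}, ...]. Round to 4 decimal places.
E[X_{t+1} \mid \mathcal F_t] = 1.0880

For an AR(p) model X_t = c + sum_i phi_i X_{t-i} + eps_t, the
one-step-ahead conditional mean is
  E[X_{t+1} | X_t, ...] = c + sum_i phi_i X_{t+1-i}.
Substitute known values:
  E[X_{t+1} | ...] = (0.136) * (8)
                   = 1.0880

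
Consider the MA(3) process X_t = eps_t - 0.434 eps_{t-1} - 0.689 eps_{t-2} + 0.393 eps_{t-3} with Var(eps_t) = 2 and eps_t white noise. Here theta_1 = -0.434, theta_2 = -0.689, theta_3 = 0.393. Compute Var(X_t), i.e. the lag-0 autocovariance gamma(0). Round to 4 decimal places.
\gamma(0) = 3.6351

For an MA(q) process X_t = eps_t + sum_i theta_i eps_{t-i} with
Var(eps_t) = sigma^2, the variance is
  gamma(0) = sigma^2 * (1 + sum_i theta_i^2).
  sum_i theta_i^2 = (-0.434)^2 + (-0.689)^2 + (0.393)^2 = 0.188356 + 0.474721 + 0.154449 = 0.817526.
  gamma(0) = 2 * (1 + 0.817526) = 2 * 1.817526 = 3.635052, which rounds to 3.6351.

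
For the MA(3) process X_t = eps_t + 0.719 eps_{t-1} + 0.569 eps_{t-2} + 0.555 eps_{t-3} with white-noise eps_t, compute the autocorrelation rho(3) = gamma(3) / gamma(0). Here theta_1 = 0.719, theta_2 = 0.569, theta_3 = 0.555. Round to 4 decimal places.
\rho(3) = 0.2583

For an MA(q) process with theta_0 = 1, the autocovariance is
  gamma(k) = sigma^2 * sum_{i=0..q-k} theta_i * theta_{i+k},
and rho(k) = gamma(k) / gamma(0). Sigma^2 cancels.
  numerator   = (1)*(0.555) = 0.555.
  denominator = (1)^2 + (0.719)^2 + (0.569)^2 + (0.555)^2 = 2.148747.
  rho(3) = 0.555 / 2.148747 = 0.2583.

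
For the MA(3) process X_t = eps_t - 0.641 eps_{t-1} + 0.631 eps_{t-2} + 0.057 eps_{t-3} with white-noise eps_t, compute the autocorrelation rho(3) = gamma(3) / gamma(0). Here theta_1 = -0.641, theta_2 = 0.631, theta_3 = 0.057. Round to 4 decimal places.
\rho(3) = 0.0315

For an MA(q) process with theta_0 = 1, the autocovariance is
  gamma(k) = sigma^2 * sum_{i=0..q-k} theta_i * theta_{i+k},
and rho(k) = gamma(k) / gamma(0). Sigma^2 cancels.
  numerator   = (1)*(0.057) = 0.057.
  denominator = (1)^2 + (-0.641)^2 + (0.631)^2 + (0.057)^2 = 1.812291.
  rho(3) = 0.057 / 1.812291 = 0.0315.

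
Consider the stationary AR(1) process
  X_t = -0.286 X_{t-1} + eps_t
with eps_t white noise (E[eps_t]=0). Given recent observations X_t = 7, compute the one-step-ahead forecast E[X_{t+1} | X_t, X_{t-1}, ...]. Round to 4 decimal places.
E[X_{t+1} \mid \mathcal F_t] = -2.0020

For an AR(p) model X_t = c + sum_i phi_i X_{t-i} + eps_t, the
one-step-ahead conditional mean is
  E[X_{t+1} | X_t, ...] = c + sum_i phi_i X_{t+1-i}.
Substitute known values:
  E[X_{t+1} | ...] = (-0.286) * (7)
                   = -2.0020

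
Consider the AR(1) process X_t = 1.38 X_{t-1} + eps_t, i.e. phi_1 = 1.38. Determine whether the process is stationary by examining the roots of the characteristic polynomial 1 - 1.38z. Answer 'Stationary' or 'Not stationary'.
\text{Not stationary}

The AR(p) characteristic polynomial is P(z) = 1 - 1.38z.
Stationarity requires all roots to lie outside the unit circle, i.e. |z| > 1 for every root.
This is linear in z: 1 + (-1.38) z = 0  =>  z = -1/(-1.38) = 0.724638,  |z| = 0.724638.
Moduli of all roots: 0.7246.
All moduli strictly greater than 1? No.
Verdict: Not stationary.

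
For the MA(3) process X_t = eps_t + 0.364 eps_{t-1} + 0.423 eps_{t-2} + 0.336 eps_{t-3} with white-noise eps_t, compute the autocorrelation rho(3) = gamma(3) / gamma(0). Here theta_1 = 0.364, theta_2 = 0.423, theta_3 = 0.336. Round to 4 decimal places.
\rho(3) = 0.2359

For an MA(q) process with theta_0 = 1, the autocovariance is
  gamma(k) = sigma^2 * sum_{i=0..q-k} theta_i * theta_{i+k},
and rho(k) = gamma(k) / gamma(0). Sigma^2 cancels.
  numerator   = (1)*(0.336) = 0.336.
  denominator = (1)^2 + (0.364)^2 + (0.423)^2 + (0.336)^2 = 1.424321.
  rho(3) = 0.336 / 1.424321 = 0.2359.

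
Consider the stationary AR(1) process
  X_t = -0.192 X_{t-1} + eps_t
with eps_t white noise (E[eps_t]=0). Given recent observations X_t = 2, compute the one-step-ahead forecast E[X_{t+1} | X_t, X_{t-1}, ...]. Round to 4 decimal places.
E[X_{t+1} \mid \mathcal F_t] = -0.3840

For an AR(p) model X_t = c + sum_i phi_i X_{t-i} + eps_t, the
one-step-ahead conditional mean is
  E[X_{t+1} | X_t, ...] = c + sum_i phi_i X_{t+1-i}.
Substitute known values:
  E[X_{t+1} | ...] = (-0.192) * (2)
                   = -0.3840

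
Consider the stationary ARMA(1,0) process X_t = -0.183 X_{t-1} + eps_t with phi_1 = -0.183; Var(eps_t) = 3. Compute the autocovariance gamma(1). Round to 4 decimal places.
\gamma(1) = -0.5680

Multiply the model equation by X_{t-k} and take expectations. With theta_0 = psi_0 = 1 and psi_j the MA(infinity) weights, this gives
  gamma(k) - sum_i phi_i gamma(k-i) = c_k,
  c_k = sigma^2 * sum_{j=k..q} theta_j psi_{j-k}   (c_k = 0 for k > q),
using gamma(-m) = gamma(m).
Pure AR (q = 0): c_0 = sigma^2 = 3, c_k = 0 for k >= 1.
Equations for k = 0 and k = 1 (AR order 1):
  gamma(0) = phi_1 gamma(1) + c_0
  gamma(1) = phi_1 gamma(0) + c_1
Substituting the second into the first: gamma(0) (1 - phi_1^2) = c_0 + phi_1 c_1, so
  gamma(0) = c_0 / (1 - phi_1^2) = 3 / (1 - (-0.183)^2) = 3 / 0.966511 = 3.103948.
  gamma(1) = phi_1 gamma(0) = (-0.183)(3.103948) = -0.568023.
Therefore gamma(1) = -0.5680 (to 4 decimal places).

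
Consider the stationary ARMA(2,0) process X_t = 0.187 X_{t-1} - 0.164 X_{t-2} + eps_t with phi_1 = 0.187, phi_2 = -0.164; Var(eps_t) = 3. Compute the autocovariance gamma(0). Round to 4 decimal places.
\gamma(0) = 3.1646

Multiply the model equation by X_{t-k} and take expectations. With theta_0 = psi_0 = 1 and psi_j the MA(infinity) weights, this gives
  gamma(k) - sum_i phi_i gamma(k-i) = c_k,
  c_k = sigma^2 * sum_{j=k..q} theta_j psi_{j-k}   (c_k = 0 for k > q),
using gamma(-m) = gamma(m).
Pure AR (q = 0): c_0 = sigma^2 = 3, c_k = 0 for k >= 1.
Equations for k = 0, 1, 2 (AR order 2, c_2 = 0):
  (E0) gamma(0) = phi_1 gamma(1) + phi_2 gamma(2) + c_0
  (E1) gamma(1) = phi_1 gamma(0) + phi_2 gamma(1) + c_1
  (E2) gamma(2) = phi_1 gamma(1) + phi_2 gamma(0)
From (E1): gamma(1) = A gamma(0) + B with
  A = phi_1 / (1 - phi_2) = 0.187 / 1.164 = 0.160653,   B = c_1 / (1 - phi_2) = 0 / 1.164 = 0.
Insert (E2) into (E0): gamma(0) (1 - phi_2^2) = phi_1 (1 + phi_2) gamma(1) + c_0.
  phi_1 (1 + phi_2) = (0.187)(0.836) = 0.156332,   1 - phi_2^2 = 0.973104.
Replace gamma(1) by A gamma(0) + B and collect gamma(0):
  gamma(0) [0.973104 - (0.156332)(0.160653)] = c_0 = 3
  gamma(0) * 0.947989 = 3
  gamma(0) = 3 / 0.947989 = 3.164594.
Therefore gamma(0) = 3.1646 (to 4 decimal places).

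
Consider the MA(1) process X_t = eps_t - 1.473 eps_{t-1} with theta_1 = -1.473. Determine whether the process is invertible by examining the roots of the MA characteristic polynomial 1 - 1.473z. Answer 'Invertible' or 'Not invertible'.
\text{Not invertible}

The MA(q) characteristic polynomial is P(z) = 1 - 1.473z.
Invertibility requires all roots to lie outside the unit circle, i.e. |z| > 1 for every root.
This is linear in z: 1 + (-1.473) z = 0  =>  z = -1/(-1.473) = 0.678887,  |z| = 0.678887.
Moduli of all roots: 0.6789.
All moduli strictly greater than 1? No.
Verdict: Not invertible.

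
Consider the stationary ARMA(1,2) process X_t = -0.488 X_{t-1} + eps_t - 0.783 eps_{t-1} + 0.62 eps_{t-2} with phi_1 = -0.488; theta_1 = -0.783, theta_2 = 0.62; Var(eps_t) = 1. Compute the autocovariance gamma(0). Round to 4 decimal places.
\gamma(0) = 4.6345

Multiply the model equation by X_{t-k} and take expectations. With theta_0 = psi_0 = 1 and psi_j the MA(infinity) weights, this gives
  gamma(k) - sum_i phi_i gamma(k-i) = c_k,
  c_k = sigma^2 * sum_{j=k..q} theta_j psi_{j-k}   (c_k = 0 for k > q),
using gamma(-m) = gamma(m).
psi-weights needed (psi_j = theta_j + sum_i phi_i psi_{j-i}):
  psi_1 = theta_1 + phi_1 = -0.783 + (-0.488) = -1.271
  psi_2 = theta_2 + phi_1 psi_1 = 0.62 + (-0.488)(-1.271) = 1.240248
Right-hand sides:
  c_0 = sigma^2 (1 + theta_1 psi_1 + theta_2 psi_2) = 1 * (1 + (-0.783)(-1.271) + (0.62)(1.240248)) = 1 * 2.764147 = 2.764147
  c_1 = sigma^2 (theta_1 + theta_2 psi_1) = 1 * (-0.783 + (0.62)(-1.271)) = -1.57102
  c_2 = sigma^2 theta_2 = 1 * (0.62) = 0.62
Equations for k = 0 and k = 1 (AR order 1):
  gamma(0) = phi_1 gamma(1) + c_0
  gamma(1) = phi_1 gamma(0) + c_1
Substituting the second into the first: gamma(0) (1 - phi_1^2) = c_0 + phi_1 c_1, so
  gamma(0) = (c_0 + phi_1 c_1) / (1 - phi_1^2) = (2.764147 + (-0.488)(-1.57102)) / (1 - (-0.488)^2) = 3.530805 / 0.761856 = 4.634478.
Therefore gamma(0) = 4.6345 (to 4 decimal places).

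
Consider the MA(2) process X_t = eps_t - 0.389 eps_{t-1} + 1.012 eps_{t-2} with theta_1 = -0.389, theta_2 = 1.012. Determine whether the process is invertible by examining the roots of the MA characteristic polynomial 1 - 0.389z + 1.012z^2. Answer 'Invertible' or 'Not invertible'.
\text{Not invertible}

The MA(q) characteristic polynomial is P(z) = 1 - 0.389z + 1.012z^2.
Invertibility requires all roots to lie outside the unit circle, i.e. |z| > 1 for every root.
Set 1 + (-0.389) z + (1.012) z^2 = 0, i.e. a z^2 + b z + c = 0 with a = 1.012, b = -0.389, c = 1.
Discriminant D = b^2 - 4ac = (-0.389)^2 - 4*(1.012)*1 = 0.151321 - (4.048) = -3.896679.
D < 0, so the roots are the complex-conjugate pair z = (-b +/- i sqrt(-D)) / (2a) = 0.1922 +/- 0.9753i.
For a conjugate pair |z|^2 = z * conj(z) = (product of roots) = c/a = 1/(1.012) = 0.988142, so |z| = sqrt(0.988142) = 0.9941 for both roots.
Moduli of all roots: 0.9941, 0.9941.
All moduli strictly greater than 1? No.
Verdict: Not invertible.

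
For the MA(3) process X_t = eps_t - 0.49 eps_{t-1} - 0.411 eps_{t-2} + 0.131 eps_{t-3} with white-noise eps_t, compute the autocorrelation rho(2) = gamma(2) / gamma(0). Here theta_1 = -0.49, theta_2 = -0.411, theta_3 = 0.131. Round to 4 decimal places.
\rho(2) = -0.3332

For an MA(q) process with theta_0 = 1, the autocovariance is
  gamma(k) = sigma^2 * sum_{i=0..q-k} theta_i * theta_{i+k},
and rho(k) = gamma(k) / gamma(0). Sigma^2 cancels.
  numerator   = (1)*(-0.411) + (-0.49)*(0.131) = -0.47519.
  denominator = (1)^2 + (-0.49)^2 + (-0.411)^2 + (0.131)^2 = 1.426182.
  rho(2) = -0.47519 / 1.426182 = -0.3332.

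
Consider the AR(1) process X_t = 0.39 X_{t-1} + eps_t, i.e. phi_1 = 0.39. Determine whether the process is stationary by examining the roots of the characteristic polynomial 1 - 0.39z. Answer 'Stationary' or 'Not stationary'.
\text{Stationary}

The AR(p) characteristic polynomial is P(z) = 1 - 0.39z.
Stationarity requires all roots to lie outside the unit circle, i.e. |z| > 1 for every root.
This is linear in z: 1 + (-0.39) z = 0  =>  z = -1/(-0.39) = 2.564103,  |z| = 2.564103.
Moduli of all roots: 2.5641.
All moduli strictly greater than 1? Yes.
Verdict: Stationary.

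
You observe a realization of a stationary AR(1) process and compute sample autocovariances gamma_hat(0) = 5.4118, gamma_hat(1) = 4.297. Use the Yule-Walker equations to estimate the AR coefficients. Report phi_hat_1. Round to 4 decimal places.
\hat\phi_{1} = 0.7940

The Yule-Walker equations for an AR(p) process read, in matrix form,
  Gamma_p phi = r_p,   with   (Gamma_p)_{ij} = gamma(|i - j|),
                       (r_p)_i = gamma(i),   i,j = 1..p.
Substitute the sample gammas (Toeplitz matrix and right-hand side of size 1):
  Gamma_p = [[5.4118]]
  r_p     = [4.297]
With p = 1 this is the single equation gamma(0) phi_1 = gamma(1):
  phi_hat_1 = gamma(1) / gamma(0) = 4.297 / 5.4118 = 0.7940.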